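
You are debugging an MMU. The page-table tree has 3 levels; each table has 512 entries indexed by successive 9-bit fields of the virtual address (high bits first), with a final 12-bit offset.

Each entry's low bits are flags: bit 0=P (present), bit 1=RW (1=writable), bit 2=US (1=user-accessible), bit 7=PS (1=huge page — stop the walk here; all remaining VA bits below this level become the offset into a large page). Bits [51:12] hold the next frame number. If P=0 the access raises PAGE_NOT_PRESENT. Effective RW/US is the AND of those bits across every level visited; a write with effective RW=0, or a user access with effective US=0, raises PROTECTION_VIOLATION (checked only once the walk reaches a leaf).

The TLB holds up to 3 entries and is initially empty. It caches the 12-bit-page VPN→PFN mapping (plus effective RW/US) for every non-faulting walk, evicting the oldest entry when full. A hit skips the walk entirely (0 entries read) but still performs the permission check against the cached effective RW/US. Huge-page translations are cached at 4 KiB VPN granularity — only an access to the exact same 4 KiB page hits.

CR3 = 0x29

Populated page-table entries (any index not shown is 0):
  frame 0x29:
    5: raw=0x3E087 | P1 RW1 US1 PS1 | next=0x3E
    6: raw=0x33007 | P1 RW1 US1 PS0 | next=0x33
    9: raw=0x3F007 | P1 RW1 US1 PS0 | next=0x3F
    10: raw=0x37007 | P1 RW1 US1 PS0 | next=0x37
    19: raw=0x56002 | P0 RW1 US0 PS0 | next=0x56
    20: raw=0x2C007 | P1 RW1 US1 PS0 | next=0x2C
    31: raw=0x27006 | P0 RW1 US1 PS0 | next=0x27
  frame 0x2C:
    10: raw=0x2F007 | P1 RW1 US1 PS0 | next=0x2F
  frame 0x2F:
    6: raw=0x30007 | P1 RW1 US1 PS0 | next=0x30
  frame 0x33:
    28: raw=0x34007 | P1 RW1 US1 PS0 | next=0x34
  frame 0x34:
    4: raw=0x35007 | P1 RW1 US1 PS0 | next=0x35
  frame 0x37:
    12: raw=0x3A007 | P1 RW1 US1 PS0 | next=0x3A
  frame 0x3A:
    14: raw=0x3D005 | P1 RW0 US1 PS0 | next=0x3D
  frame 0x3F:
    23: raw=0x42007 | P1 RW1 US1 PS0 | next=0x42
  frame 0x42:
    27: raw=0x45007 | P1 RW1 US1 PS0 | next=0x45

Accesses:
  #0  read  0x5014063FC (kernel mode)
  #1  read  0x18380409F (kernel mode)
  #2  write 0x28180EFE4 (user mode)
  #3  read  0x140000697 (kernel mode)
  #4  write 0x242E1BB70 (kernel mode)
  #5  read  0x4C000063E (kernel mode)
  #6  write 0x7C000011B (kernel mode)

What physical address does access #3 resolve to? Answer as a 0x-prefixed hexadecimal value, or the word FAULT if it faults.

Per-access translation:
#0 VA=0x5014063FC (r,kernel):
  lvl0: tbl 0x29, slot 20 ⇒ 0x2C007 (P1/RW1/US1/PS0)
  lvl1: tbl 0x2C, slot 10 ⇒ 0x2F007 (P1/RW1/US1/PS0)
  lvl2: tbl 0x2F, slot 6 ⇒ 0x30007 (P1/RW1/US1/PS0)
  → PA=0x303FC  (3 entries read)
#1 VA=0x18380409F (r,kernel):
  lvl0: tbl 0x29, slot 6 ⇒ 0x33007 (P1/RW1/US1/PS0)
  lvl1: tbl 0x33, slot 28 ⇒ 0x34007 (P1/RW1/US1/PS0)
  lvl2: tbl 0x34, slot 4 ⇒ 0x35007 (P1/RW1/US1/PS0)
  → PA=0x3509F  (3 entries read)
#2 VA=0x28180EFE4 (w,user):
  lvl0: tbl 0x29, slot 10 ⇒ 0x37007 (P1/RW1/US1/PS0)
  lvl1: tbl 0x37, slot 12 ⇒ 0x3A007 (P1/RW1/US1/PS0)
  lvl2: tbl 0x3A, slot 14 ⇒ 0x3D005 (P1/RW0/US1/PS0)
  ⇒ fault: PROTECTION_VIOLATION  — 3 lookups
#3 VA=0x140000697 (r,kernel):
  lvl0: tbl 0x29, slot 5 ⇒ 0x3E087 (P1/RW1/US1/PS1)
  → PA=0x3E697 (huge @L0)  (1 entries read)
#4 VA=0x242E1BB70 (w,kernel):
  lvl0: tbl 0x29, slot 9 ⇒ 0x3F007 (P1/RW1/US1/PS0)
  lvl1: tbl 0x3F, slot 23 ⇒ 0x42007 (P1/RW1/US1/PS0)
  lvl2: tbl 0x42, slot 27 ⇒ 0x45007 (P1/RW1/US1/PS0)
  → PA=0x45B70  (3 entries read)
#5 VA=0x4C000063E (r,kernel):
  lvl0: tbl 0x29, slot 19 ⇒ 0x56002 (P0/RW1/US0/PS0)
  ⇒ fault: PAGE_NOT_PRESENT  — 1 lookups
#6 VA=0x7C000011B (w,kernel):
  lvl0: tbl 0x29, slot 31 ⇒ 0x27006 (P0/RW1/US1/PS0)
  ⇒ fault: PAGE_NOT_PRESENT  — 1 lookups

Access #3 PA: 0x3E697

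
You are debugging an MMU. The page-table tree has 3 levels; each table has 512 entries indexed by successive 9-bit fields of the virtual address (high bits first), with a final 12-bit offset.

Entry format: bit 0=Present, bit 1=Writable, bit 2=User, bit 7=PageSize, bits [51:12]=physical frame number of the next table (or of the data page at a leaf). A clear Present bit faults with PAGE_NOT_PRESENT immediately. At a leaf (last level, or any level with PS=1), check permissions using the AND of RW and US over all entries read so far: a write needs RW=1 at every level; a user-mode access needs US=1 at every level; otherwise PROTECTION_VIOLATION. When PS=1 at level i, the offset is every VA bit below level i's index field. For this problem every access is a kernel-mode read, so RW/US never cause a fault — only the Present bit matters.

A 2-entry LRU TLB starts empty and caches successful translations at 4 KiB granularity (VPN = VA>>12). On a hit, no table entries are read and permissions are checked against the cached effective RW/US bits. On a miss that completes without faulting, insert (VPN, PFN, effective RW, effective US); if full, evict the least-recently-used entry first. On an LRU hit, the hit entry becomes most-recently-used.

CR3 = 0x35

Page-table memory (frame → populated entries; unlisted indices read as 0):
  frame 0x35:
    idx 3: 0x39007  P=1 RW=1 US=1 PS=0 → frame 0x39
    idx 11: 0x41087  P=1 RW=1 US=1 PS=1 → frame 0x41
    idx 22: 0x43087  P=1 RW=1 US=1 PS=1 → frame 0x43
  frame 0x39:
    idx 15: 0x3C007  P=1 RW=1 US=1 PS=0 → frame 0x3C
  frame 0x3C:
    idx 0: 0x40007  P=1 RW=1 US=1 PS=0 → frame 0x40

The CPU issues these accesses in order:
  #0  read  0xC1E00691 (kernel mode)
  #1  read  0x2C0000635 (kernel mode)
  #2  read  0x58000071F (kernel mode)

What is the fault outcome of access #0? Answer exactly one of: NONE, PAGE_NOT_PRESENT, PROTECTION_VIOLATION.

Trace:
#0 VA=0xC1E00691 (r,kernel):
  lvl0: tbl 0x35, slot 3 ⇒ 0x39007 (P1/RW1/US1/PS0)
  lvl1: tbl 0x39, slot 15 ⇒ 0x3C007 (P1/RW1/US1/PS0)
  lvl2: tbl 0x3C, slot 0 ⇒ 0x40007 (P1/RW1/US1/PS0)
  → PA=0x40691  (3 entries read)
#1 VA=0x2C0000635 (r,kernel):
  lvl0: tbl 0x35, slot 11 ⇒ 0x41087 (P1/RW1/US1/PS1)
  → PA=0x41635 (huge @L0)  (1 entries read)
#2 VA=0x58000071F (r,kernel):
  lvl0: tbl 0x35, slot 22 ⇒ 0x43087 (P1/RW1/US1/PS1)
  → PA=0x4371F (huge @L0)  (1 entries read)

Access #0 fault: NONE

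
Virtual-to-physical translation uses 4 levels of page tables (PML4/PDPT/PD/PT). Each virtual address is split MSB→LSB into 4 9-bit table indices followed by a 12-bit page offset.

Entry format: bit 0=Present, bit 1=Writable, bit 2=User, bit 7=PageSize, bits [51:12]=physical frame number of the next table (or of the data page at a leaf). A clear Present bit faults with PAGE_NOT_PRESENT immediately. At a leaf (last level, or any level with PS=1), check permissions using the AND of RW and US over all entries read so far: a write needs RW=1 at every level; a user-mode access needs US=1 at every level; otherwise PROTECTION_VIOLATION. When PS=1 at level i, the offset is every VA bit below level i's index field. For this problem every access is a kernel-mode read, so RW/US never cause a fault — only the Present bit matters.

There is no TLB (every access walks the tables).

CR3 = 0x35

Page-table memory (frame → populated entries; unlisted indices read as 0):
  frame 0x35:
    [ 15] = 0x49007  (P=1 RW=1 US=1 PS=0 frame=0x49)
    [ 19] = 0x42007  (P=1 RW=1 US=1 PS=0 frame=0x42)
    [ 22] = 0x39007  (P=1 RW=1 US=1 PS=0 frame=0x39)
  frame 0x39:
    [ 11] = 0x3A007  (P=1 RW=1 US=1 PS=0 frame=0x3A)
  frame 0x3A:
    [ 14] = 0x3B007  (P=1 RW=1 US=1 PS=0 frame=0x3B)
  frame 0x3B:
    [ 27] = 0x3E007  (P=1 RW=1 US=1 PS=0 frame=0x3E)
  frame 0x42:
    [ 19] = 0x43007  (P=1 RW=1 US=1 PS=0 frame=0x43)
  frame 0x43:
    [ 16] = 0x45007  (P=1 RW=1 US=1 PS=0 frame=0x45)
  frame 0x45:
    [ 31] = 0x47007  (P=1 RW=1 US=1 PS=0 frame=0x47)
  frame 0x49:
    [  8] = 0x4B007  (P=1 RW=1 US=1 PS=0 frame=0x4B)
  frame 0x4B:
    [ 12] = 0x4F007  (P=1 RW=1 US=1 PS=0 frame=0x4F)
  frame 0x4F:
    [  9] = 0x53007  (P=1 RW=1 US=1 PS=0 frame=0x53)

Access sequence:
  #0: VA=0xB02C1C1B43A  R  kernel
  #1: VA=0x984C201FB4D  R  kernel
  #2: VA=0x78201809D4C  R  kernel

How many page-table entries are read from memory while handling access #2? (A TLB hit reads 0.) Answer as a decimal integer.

Per-access translation:
#0 VA=0xB02C1C1B43A (r,kernel):
  [0] read 0x35 idx=22: raw=0x39007 flags P=1 W=1 U=1 S=0
  [1] read 0x39 idx=11: raw=0x3A007 flags P=1 W=1 U=1 S=0
  [2] read 0x3A idx=14: raw=0x3B007 flags P=1 W=1 U=1 S=0
  [3] read 0x3B idx=27: raw=0x3E007 flags P=1 W=1 U=1 S=0
  → PA=0x3E43A  (4 entries read)
#1 VA=0x984C201FB4D (r,kernel):
  [0] read 0x35 idx=19: raw=0x42007 flags P=1 W=1 U=1 S=0
  [1] read 0x42 idx=19: raw=0x43007 flags P=1 W=1 U=1 S=0
  [2] read 0x43 idx=16: raw=0x45007 flags P=1 W=1 U=1 S=0
  [3] read 0x45 idx=31: raw=0x47007 flags P=1 W=1 U=1 S=0
  → PA=0x47B4D  (4 entries read)
#2 VA=0x78201809D4C (r,kernel):
  [0] read 0x35 idx=15: raw=0x49007 flags P=1 W=1 U=1 S=0
  [1] read 0x49 idx=8: raw=0x4B007 flags P=1 W=1 U=1 S=0
  [2] read 0x4B idx=12: raw=0x4F007 flags P=1 W=1 U=1 S=0
  [3] read 0x4F idx=9: raw=0x53007 flags P=1 W=1 U=1 S=0
  → PA=0x53D4C  (4 entries read)

Entries read for #2: 4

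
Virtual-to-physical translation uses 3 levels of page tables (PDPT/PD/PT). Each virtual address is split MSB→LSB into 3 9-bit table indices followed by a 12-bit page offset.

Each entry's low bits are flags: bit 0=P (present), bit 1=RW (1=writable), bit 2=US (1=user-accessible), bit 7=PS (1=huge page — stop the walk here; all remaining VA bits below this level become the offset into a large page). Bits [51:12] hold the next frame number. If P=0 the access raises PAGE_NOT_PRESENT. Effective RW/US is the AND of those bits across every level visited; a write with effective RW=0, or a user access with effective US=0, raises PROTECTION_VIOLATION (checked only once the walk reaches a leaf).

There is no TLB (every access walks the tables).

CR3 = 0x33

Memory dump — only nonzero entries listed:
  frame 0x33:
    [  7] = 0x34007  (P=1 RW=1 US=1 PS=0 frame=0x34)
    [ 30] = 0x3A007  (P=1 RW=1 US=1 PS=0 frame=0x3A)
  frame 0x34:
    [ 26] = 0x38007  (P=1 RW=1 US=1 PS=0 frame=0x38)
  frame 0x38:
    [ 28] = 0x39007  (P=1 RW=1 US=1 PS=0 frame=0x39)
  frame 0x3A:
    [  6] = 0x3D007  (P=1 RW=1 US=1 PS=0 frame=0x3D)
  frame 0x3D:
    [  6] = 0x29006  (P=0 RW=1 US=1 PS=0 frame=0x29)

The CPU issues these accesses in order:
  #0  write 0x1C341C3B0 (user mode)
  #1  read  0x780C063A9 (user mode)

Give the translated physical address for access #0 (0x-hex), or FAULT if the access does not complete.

Per-access translation:
#0 VA=0x1C341C3B0 (w,user):
  L0 @0x33[7] → 0x34007  P=1,RW=1,US=1,PS=0
  L1 @0x34[26] → 0x38007  P=1,RW=1,US=1,PS=0
  L2 @0x38[28] → 0x39007  P=1,RW=1,US=1,PS=0
  ✓ 0x393B0  — 3 lookups
#1 VA=0x780C063A9 (r,user):
  L0 @0x33[30] → 0x3A007  P=1,RW=1,US=1,PS=0
  L1 @0x3A[6] → 0x3D007  P=1,RW=1,US=1,PS=0
  L2 @0x3D[6] → 0x29006  P=0,RW=1,US=1,PS=0
  → PAGE_NOT_PRESENT  (3 entries read)

Access #0 PA: 0x393B0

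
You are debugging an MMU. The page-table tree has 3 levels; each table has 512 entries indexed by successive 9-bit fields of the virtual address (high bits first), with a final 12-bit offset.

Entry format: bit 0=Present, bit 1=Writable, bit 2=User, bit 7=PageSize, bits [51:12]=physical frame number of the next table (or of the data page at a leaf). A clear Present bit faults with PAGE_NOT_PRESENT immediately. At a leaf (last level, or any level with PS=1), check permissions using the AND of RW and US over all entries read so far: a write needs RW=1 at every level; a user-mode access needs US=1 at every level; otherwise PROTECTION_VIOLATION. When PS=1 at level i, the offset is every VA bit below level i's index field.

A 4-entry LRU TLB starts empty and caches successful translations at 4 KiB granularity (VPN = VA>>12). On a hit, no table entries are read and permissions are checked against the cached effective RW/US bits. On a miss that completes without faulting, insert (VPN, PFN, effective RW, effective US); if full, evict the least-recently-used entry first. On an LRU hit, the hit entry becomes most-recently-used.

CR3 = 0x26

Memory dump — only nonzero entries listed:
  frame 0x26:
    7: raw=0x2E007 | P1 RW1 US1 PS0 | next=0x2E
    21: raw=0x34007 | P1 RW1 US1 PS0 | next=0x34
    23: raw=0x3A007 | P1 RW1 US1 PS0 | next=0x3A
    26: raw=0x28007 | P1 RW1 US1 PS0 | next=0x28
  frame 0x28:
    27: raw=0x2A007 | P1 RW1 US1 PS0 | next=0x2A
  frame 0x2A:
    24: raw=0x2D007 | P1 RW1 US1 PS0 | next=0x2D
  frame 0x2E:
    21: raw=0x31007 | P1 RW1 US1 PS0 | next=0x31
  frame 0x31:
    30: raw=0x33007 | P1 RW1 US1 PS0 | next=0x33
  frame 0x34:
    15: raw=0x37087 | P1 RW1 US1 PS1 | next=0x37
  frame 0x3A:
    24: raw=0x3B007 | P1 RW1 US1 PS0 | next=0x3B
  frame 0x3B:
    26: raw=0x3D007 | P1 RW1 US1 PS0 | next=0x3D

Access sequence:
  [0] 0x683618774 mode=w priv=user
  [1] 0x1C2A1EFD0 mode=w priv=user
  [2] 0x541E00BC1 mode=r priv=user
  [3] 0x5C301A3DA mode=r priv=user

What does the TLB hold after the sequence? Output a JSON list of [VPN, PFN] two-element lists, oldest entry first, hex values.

Walk each access:
#0 VA=0x683618774 (w,user):
  [0] read 0x26 idx=26: raw=0x28007 flags P=1 W=1 U=1 S=0
  [1] read 0x28 idx=27: raw=0x2A007 flags P=1 W=1 U=1 S=0
  [2] read 0x2A idx=24: raw=0x2D007 flags P=1 W=1 U=1 S=0
  ✓ 0x2D774  — 3 lookups
#1 VA=0x1C2A1EFD0 (w,user):
  [0] read 0x26 idx=7: raw=0x2E007 flags P=1 W=1 U=1 S=0
  [1] read 0x2E idx=21: raw=0x31007 flags P=1 W=1 U=1 S=0
  [2] read 0x31 idx=30: raw=0x33007 flags P=1 W=1 U=1 S=0
  ✓ 0x33FD0  — 3 lookups
#2 VA=0x541E00BC1 (r,user):
  [0] read 0x26 idx=21: raw=0x34007 flags P=1 W=1 U=1 S=0
  [1] read 0x34 idx=15: raw=0x37087 flags P=1 W=1 U=1 S=1
  ✓ 0x37BC1 (huge @L1)  — 2 lookups
#3 VA=0x5C301A3DA (r,user):
  [0] read 0x26 idx=23: raw=0x3A007 flags P=1 W=1 U=1 S=0
  [1] read 0x3A idx=24: raw=0x3B007 flags P=1 W=1 U=1 S=0
  [2] read 0x3B idx=26: raw=0x3D007 flags P=1 W=1 U=1 S=0
  ✓ 0x3D3DA  — 3 lookups

TLB: [["0x683618", "0x2D"], ["0x1C2A1E", "0x33"], ["0x541E00", "0x37"], ["0x5C301A", "0x3D"]]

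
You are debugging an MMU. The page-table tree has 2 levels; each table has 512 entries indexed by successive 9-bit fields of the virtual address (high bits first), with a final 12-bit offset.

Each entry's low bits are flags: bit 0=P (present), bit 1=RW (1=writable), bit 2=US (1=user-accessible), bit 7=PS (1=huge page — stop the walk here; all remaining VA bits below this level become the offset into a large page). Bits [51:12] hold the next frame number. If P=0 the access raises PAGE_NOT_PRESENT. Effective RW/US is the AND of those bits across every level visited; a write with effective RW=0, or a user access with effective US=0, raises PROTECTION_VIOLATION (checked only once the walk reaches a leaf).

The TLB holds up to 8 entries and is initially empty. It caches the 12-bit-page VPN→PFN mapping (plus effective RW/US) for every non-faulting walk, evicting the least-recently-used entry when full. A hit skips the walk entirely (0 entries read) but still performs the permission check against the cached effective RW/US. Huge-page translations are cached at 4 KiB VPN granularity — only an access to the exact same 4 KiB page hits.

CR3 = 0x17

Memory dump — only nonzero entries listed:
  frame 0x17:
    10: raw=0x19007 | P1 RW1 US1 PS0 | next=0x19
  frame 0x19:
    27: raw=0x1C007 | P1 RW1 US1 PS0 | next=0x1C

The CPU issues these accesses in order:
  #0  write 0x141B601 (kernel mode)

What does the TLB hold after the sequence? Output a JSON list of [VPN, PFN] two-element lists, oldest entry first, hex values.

Per-access translation:
#0 VA=0x141B601 (w,kernel):
  [0] read 0x17 idx=10: raw=0x19007 flags P=1 W=1 U=1 S=0
  [1] read 0x19 idx=27: raw=0x1C007 flags P=1 W=1 U=1 S=0
  ⇒ phys 0x1C601  [2 reads]

TLB: [["0x141B", "0x1C"]]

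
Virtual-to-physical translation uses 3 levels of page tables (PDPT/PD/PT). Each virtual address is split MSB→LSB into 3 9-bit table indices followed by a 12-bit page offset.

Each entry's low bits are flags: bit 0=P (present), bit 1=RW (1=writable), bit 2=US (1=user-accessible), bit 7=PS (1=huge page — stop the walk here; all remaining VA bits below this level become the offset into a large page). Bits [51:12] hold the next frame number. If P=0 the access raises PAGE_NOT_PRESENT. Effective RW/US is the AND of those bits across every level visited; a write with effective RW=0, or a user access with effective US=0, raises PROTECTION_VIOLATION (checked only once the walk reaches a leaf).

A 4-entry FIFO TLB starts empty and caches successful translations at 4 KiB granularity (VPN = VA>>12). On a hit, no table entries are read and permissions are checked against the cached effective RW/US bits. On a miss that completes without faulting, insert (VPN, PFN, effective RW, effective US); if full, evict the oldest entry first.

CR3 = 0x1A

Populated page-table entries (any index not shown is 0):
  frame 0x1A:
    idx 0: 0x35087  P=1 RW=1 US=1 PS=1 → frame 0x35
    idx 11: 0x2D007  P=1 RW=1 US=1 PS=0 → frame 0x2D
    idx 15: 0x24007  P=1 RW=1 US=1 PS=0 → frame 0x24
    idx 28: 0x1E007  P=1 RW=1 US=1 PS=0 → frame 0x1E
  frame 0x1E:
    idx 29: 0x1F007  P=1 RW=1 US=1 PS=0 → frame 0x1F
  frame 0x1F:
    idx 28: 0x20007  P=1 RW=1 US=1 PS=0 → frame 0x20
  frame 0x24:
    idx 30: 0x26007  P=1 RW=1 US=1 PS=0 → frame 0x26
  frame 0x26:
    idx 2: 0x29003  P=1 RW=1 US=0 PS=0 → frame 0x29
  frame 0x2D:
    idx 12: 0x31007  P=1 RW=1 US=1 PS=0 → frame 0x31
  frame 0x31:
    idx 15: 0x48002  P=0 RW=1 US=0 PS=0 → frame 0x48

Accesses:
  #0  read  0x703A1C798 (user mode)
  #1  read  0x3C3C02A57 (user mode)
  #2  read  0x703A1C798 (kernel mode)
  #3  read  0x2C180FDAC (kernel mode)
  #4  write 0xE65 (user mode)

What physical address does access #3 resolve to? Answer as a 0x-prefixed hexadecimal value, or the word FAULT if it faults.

Walk each access:
#0 VA=0x703A1C798 (r,user):
  [0] read 0x1A idx=28: raw=0x1E007 flags P=1 W=1 U=1 S=0
  [1] read 0x1E idx=29: raw=0x1F007 flags P=1 W=1 U=1 S=0
  [2] read 0x1F idx=28: raw=0x20007 flags P=1 W=1 U=1 S=0
  → PA=0x20798  (3 entries read)
#1 VA=0x3C3C02A57 (r,user):
  [0] read 0x1A idx=15: raw=0x24007 flags P=1 W=1 U=1 S=0
  [1] read 0x24 idx=30: raw=0x26007 flags P=1 W=1 U=1 S=0
  [2] read 0x26 idx=2: raw=0x29003 flags P=1 W=1 U=0 S=0
  ⇒ fault: PROTECTION_VIOLATION  — 3 lookups
#2 VA=0x703A1C798 (r,kernel):
  TLB hit vpn=0x703A1C → PA=0x20798
#3 VA=0x2C180FDAC (r,kernel):
  [0] read 0x1A idx=11: raw=0x2D007 flags P=1 W=1 U=1 S=0
  [1] read 0x2D idx=12: raw=0x31007 flags P=1 W=1 U=1 S=0
  [2] read 0x31 idx=15: raw=0x48002 flags P=0 W=1 U=0 S=0
  ⇒ fault: PAGE_NOT_PRESENT  — 3 lookups
#4 VA=0xE65 (w,user):
  [0] read 0x1A idx=0: raw=0x35087 flags P=1 W=1 U=1 S=1
  → PA=0x35E65 (huge @L0)  (1 entries read)

Access #3 PA: FAULT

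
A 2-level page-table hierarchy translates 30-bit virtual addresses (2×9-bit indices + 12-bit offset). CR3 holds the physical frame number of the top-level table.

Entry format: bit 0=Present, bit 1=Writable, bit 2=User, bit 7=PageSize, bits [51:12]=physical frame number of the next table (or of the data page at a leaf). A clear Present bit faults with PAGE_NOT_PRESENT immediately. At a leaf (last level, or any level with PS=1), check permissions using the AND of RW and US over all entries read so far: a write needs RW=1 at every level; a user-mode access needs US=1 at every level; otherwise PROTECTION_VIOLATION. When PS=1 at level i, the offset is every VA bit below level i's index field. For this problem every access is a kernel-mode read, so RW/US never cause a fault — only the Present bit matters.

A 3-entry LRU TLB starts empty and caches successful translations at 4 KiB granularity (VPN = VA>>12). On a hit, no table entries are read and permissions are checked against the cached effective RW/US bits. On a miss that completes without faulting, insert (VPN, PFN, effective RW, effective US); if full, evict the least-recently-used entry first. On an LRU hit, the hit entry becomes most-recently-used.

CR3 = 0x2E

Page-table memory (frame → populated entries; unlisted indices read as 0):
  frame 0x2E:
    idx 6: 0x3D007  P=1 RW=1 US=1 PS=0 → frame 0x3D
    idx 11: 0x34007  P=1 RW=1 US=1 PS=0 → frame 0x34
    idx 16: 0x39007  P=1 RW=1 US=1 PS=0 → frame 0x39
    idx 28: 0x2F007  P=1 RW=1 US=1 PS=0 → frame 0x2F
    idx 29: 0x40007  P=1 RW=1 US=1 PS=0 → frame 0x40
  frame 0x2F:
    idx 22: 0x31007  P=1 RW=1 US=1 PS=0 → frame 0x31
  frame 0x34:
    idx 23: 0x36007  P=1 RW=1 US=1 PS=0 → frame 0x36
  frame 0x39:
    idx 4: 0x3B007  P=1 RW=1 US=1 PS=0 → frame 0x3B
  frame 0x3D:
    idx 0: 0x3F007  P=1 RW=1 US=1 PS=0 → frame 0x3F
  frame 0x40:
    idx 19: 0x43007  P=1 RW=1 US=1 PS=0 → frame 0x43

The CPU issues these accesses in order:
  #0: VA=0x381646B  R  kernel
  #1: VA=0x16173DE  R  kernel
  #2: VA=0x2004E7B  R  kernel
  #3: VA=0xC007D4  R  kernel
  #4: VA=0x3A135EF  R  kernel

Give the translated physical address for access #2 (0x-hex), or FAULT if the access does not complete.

Walk each access:
#0 VA=0x381646B (r,kernel):
  lvl0: tbl 0x2E, slot 28 ⇒ 0x2F007 (P1/RW1/US1/PS0)
  lvl1: tbl 0x2F, slot 22 ⇒ 0x31007 (P1/RW1/US1/PS0)
  → PA=0x3146B  (2 entries read)
#1 VA=0x16173DE (r,kernel):
  lvl0: tbl 0x2E, slot 11 ⇒ 0x34007 (P1/RW1/US1/PS0)
  lvl1: tbl 0x34, slot 23 ⇒ 0x36007 (P1/RW1/US1/PS0)
  → PA=0x363DE  (2 entries read)
#2 VA=0x2004E7B (r,kernel):
  lvl0: tbl 0x2E, slot 16 ⇒ 0x39007 (P1/RW1/US1/PS0)
  lvl1: tbl 0x39, slot 4 ⇒ 0x3B007 (P1/RW1/US1/PS0)
  → PA=0x3BE7B  (2 entries read)
#3 VA=0xC007D4 (r,kernel):
  lvl0: tbl 0x2E, slot 6 ⇒ 0x3D007 (P1/RW1/US1/PS0)
  lvl1: tbl 0x3D, slot 0 ⇒ 0x3F007 (P1/RW1/US1/PS0)
  → PA=0x3F7D4  (2 entries read)
#4 VA=0x3A135EF (r,kernel):
  lvl0: tbl 0x2E, slot 29 ⇒ 0x40007 (P1/RW1/US1/PS0)
  lvl1: tbl 0x40, slot 19 ⇒ 0x43007 (P1/RW1/US1/PS0)
  → PA=0x435EF  (2 entries read)

Access #2 PA: 0x3BE7B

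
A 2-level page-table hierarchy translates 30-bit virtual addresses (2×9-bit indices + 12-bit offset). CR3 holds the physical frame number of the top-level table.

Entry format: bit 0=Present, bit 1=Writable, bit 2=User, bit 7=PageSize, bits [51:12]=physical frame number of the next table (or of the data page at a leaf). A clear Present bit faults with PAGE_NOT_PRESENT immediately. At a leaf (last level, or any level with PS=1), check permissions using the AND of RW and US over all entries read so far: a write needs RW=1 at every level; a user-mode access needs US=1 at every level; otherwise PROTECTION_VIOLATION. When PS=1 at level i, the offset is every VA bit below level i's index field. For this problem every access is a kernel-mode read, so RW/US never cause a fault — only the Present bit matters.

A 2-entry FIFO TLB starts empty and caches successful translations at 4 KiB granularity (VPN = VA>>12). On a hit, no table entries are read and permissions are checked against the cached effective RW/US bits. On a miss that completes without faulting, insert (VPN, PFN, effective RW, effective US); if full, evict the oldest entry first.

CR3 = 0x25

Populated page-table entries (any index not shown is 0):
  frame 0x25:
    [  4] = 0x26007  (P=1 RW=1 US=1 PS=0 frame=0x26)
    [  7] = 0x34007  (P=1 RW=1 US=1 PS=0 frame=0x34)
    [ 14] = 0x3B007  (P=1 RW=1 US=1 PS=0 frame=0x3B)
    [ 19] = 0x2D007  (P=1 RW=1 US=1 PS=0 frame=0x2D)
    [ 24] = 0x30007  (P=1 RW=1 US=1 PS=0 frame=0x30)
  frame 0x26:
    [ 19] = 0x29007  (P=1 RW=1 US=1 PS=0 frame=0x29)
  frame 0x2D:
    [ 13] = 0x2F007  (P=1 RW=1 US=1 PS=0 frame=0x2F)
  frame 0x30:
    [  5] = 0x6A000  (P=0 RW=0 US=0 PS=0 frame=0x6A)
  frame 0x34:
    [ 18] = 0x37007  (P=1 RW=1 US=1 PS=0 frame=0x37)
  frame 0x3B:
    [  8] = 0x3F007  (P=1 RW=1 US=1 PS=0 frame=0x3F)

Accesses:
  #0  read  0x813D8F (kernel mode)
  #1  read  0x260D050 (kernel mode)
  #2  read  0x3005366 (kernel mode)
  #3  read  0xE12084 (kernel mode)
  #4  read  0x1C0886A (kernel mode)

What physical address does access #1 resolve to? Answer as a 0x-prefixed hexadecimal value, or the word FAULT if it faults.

Per-access translation:
#0 VA=0x813D8F (r,kernel):
  L0: frame=0x25 idx=4 entry=0x26007 [P=1 RW=1 US=1 PS=0]
  L1: frame=0x26 idx=19 entry=0x29007 [P=1 RW=1 US=1 PS=0]
  ⇒ phys 0x29D8F  [2 reads]
#1 VA=0x260D050 (r,kernel):
  L0: frame=0x25 idx=19 entry=0x2D007 [P=1 RW=1 US=1 PS=0]
  L1: frame=0x2D idx=13 entry=0x2F007 [P=1 RW=1 US=1 PS=0]
  ⇒ phys 0x2F050  [2 reads]
#2 VA=0x3005366 (r,kernel):
  L0: frame=0x25 idx=24 entry=0x30007 [P=1 RW=1 US=1 PS=0]
  L1: frame=0x30 idx=5 entry=0x6A000 [P=0 RW=0 US=0 PS=0]
  → PAGE_NOT_PRESENT  (2 entries read)
#3 VA=0xE12084 (r,kernel):
  L0: frame=0x25 idx=7 entry=0x34007 [P=1 RW=1 US=1 PS=0]
  L1: frame=0x34 idx=18 entry=0x37007 [P=1 RW=1 US=1 PS=0]
  ⇒ phys 0x37084  [2 reads]
#4 VA=0x1C0886A (r,kernel):
  L0: frame=0x25 idx=14 entry=0x3B007 [P=1 RW=1 US=1 PS=0]
  L1: frame=0x3B idx=8 entry=0x3F007 [P=1 RW=1 US=1 PS=0]
  ⇒ phys 0x3F86A  [2 reads]

Access #1 PA: 0x2F050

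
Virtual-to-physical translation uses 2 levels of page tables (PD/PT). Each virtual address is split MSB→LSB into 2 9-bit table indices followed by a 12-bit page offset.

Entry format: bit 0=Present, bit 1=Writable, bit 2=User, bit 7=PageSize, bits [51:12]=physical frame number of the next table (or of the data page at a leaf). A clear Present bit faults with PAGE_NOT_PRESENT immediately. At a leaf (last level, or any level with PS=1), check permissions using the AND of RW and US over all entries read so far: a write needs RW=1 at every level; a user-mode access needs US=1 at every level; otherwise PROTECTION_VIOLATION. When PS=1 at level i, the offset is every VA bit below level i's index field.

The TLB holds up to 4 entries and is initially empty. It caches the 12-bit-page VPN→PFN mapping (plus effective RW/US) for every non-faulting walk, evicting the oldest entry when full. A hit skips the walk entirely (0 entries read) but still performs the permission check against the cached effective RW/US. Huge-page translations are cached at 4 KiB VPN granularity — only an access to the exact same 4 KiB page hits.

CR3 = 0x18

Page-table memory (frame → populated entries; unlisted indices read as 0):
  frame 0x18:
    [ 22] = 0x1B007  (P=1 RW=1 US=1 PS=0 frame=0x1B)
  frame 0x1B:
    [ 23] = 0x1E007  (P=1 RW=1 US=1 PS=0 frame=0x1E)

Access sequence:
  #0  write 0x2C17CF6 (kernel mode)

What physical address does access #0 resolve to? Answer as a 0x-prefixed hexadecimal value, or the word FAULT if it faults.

Walk each access:
#0 VA=0x2C17CF6 (w,kernel):
  L0: frame=0x18 idx=22 entry=0x1B007 [P=1 RW=1 US=1 PS=0]
  L1: frame=0x1B idx=23 entry=0x1E007 [P=1 RW=1 US=1 PS=0]
  → PA=0x1ECF6  (2 entries read)

Access #0 PA: 0x1ECF6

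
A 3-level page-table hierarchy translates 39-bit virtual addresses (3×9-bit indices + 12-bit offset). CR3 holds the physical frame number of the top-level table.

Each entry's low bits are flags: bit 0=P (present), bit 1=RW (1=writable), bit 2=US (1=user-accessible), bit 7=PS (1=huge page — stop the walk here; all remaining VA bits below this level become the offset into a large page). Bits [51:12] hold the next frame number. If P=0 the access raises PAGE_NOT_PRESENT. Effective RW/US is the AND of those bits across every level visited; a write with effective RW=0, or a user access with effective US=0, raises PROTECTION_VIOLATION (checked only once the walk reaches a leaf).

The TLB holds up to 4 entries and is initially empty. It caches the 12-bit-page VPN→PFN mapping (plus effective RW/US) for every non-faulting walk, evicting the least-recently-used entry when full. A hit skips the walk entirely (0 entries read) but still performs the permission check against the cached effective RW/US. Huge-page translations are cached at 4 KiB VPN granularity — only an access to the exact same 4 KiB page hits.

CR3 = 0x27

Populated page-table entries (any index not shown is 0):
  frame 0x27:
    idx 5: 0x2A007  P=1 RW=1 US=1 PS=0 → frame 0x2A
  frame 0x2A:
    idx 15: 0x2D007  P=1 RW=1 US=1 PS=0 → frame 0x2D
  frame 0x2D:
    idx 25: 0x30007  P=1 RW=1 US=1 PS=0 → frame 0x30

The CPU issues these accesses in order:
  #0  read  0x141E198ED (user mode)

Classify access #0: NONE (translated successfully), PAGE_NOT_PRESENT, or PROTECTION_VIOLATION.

Per-access translation:
#0 VA=0x141E198ED (r,user):
  [0] read 0x27 idx=5: raw=0x2A007 flags P=1 W=1 U=1 S=0
  [1] read 0x2A idx=15: raw=0x2D007 flags P=1 W=1 U=1 S=0
  [2] read 0x2D idx=25: raw=0x30007 flags P=1 W=1 U=1 S=0
  ✓ 0x308ED  — 3 lookups

Access #0 fault: NONE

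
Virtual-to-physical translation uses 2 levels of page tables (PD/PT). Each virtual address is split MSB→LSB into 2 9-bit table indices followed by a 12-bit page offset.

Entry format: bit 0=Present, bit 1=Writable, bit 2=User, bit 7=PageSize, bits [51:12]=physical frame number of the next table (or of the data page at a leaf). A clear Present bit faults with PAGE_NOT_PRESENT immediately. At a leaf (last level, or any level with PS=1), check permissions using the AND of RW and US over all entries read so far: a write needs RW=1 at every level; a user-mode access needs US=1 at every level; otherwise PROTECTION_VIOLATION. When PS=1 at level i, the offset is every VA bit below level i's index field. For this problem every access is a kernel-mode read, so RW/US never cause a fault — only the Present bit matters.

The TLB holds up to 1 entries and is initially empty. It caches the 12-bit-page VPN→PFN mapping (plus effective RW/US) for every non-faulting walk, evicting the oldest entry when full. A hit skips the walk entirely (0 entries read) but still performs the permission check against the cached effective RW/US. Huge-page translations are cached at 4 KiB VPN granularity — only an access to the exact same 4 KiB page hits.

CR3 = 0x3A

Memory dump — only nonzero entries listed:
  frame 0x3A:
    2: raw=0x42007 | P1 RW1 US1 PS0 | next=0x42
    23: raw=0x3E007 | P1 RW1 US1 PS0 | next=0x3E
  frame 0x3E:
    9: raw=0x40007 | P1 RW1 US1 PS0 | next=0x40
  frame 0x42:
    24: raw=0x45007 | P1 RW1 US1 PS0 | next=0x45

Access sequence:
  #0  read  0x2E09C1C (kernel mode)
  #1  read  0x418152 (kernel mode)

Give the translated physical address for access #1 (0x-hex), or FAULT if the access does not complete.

Trace:
#0 VA=0x2E09C1C (r,kernel):
  [0] read 0x3A idx=23: raw=0x3E007 flags P=1 W=1 U=1 S=0
  [1] read 0x3E idx=9: raw=0x40007 flags P=1 W=1 U=1 S=0
  ✓ 0x40C1C  — 2 lookups
#1 VA=0x418152 (r,kernel):
  [0] read 0x3A idx=2: raw=0x42007 flags P=1 W=1 U=1 S=0
  [1] read 0x42 idx=24: raw=0x45007 flags P=1 W=1 U=1 S=0
  ✓ 0x45152  — 2 lookups

Access #1 PA: 0x45152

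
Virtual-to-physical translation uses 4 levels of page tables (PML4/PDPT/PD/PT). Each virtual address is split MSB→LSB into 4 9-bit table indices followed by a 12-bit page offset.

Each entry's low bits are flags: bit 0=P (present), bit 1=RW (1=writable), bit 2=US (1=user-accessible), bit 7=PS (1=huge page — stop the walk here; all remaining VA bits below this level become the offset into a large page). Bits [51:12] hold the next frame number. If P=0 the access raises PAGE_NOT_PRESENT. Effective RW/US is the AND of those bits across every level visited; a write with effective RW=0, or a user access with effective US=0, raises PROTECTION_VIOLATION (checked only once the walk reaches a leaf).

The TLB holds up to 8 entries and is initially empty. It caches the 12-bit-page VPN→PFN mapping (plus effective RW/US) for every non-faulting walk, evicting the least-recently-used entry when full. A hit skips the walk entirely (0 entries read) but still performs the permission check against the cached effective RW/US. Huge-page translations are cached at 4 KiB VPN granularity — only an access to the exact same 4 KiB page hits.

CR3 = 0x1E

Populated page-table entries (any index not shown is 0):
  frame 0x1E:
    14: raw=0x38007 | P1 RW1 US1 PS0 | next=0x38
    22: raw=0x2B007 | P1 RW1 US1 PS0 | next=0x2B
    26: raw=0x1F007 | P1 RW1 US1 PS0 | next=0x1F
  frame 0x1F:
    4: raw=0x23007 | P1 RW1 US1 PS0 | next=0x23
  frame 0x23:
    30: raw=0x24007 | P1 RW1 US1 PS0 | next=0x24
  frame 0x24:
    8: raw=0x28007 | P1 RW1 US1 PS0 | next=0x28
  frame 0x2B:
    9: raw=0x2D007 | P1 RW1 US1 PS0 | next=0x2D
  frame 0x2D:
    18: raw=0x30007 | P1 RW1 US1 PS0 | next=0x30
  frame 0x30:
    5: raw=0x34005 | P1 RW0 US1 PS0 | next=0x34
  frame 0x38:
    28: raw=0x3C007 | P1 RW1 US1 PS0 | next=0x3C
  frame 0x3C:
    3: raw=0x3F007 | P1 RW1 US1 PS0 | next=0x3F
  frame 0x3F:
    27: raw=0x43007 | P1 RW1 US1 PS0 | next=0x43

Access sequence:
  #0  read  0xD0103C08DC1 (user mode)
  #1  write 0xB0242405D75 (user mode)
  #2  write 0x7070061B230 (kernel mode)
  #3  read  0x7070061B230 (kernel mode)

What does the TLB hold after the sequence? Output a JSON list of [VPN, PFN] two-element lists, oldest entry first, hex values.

Trace:
#0 VA=0xD0103C08DC1 (r,user):
  L0: frame=0x1E idx=26 entry=0x1F007 [P=1 RW=1 US=1 PS=0]
  L1: frame=0x1F idx=4 entry=0x23007 [P=1 RW=1 US=1 PS=0]
  L2: frame=0x23 idx=30 entry=0x24007 [P=1 RW=1 US=1 PS=0]
  L3: frame=0x24 idx=8 entry=0x28007 [P=1 RW=1 US=1 PS=0]
  ✓ 0x28DC1  — 4 lookups
#1 VA=0xB0242405D75 (w,user):
  L0: frame=0x1E idx=22 entry=0x2B007 [P=1 RW=1 US=1 PS=0]
  L1: frame=0x2B idx=9 entry=0x2D007 [P=1 RW=1 US=1 PS=0]
  L2: frame=0x2D idx=18 entry=0x30007 [P=1 RW=1 US=1 PS=0]
  L3: frame=0x30 idx=5 entry=0x34005 [P=1 RW=0 US=1 PS=0]
  ✗ PROTECTION_VIOLATION  [4 reads]
#2 VA=0x7070061B230 (w,kernel):
  L0: frame=0x1E idx=14 entry=0x38007 [P=1 RW=1 US=1 PS=0]
  L1: frame=0x38 idx=28 entry=0x3C007 [P=1 RW=1 US=1 PS=0]
  L2: frame=0x3C idx=3 entry=0x3F007 [P=1 RW=1 US=1 PS=0]
  L3: frame=0x3F idx=27 entry=0x43007 [P=1 RW=1 US=1 PS=0]
  ✓ 0x43230  — 4 lookups
#3 VA=0x7070061B230 (r,kernel):
  TLB hit vpn=0x7070061B → PA=0x43230

TLB: [["0xD0103C08", "0x28"], ["0x7070061B", "0x43"]]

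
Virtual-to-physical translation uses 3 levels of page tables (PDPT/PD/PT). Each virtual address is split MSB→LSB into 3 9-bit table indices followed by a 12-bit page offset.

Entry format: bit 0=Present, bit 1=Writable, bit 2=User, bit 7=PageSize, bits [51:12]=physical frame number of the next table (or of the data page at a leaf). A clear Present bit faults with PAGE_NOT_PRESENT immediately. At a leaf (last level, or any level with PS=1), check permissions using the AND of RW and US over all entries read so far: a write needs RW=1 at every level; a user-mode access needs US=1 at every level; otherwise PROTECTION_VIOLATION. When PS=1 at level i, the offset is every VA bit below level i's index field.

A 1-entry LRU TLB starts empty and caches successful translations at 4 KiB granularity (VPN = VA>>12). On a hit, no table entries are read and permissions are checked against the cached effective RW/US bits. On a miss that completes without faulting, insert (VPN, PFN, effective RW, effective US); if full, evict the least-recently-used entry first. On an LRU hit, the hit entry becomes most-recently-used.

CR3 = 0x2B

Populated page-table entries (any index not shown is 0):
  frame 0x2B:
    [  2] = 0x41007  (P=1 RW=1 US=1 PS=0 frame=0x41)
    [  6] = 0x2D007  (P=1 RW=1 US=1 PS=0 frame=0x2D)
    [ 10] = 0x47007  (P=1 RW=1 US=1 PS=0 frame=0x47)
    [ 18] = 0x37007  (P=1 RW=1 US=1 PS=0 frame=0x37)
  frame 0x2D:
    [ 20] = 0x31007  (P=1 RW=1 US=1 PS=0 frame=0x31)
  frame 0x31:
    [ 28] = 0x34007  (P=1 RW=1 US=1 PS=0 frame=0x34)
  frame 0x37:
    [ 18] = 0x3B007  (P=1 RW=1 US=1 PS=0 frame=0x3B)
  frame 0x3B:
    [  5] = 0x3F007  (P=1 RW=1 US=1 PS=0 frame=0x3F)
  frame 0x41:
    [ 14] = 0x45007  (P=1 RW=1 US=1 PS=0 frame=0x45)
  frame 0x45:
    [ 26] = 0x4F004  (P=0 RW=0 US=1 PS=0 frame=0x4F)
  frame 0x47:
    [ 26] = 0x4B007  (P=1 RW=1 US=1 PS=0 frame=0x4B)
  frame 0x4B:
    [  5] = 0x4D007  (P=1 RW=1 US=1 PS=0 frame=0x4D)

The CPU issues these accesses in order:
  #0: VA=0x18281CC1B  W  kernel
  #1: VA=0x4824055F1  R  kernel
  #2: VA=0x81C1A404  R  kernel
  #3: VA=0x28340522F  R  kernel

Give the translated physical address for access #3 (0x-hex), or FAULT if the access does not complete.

Trace:
#0 VA=0x18281CC1B (w,kernel):
  L0 @0x2B[6] → 0x2D007  P=1,RW=1,US=1,PS=0
  L1 @0x2D[20] → 0x31007  P=1,RW=1,US=1,PS=0
  L2 @0x31[28] → 0x34007  P=1,RW=1,US=1,PS=0
  ⇒ phys 0x34C1B  [3 reads]
#1 VA=0x4824055F1 (r,kernel):
  L0 @0x2B[18] → 0x37007  P=1,RW=1,US=1,PS=0
  L1 @0x37[18] → 0x3B007  P=1,RW=1,US=1,PS=0
  L2 @0x3B[5] → 0x3F007  P=1,RW=1,US=1,PS=0
  ⇒ phys 0x3F5F1  [3 reads]
#2 VA=0x81C1A404 (r,kernel):
  L0 @0x2B[2] → 0x41007  P=1,RW=1,US=1,PS=0
  L1 @0x41[14] → 0x45007  P=1,RW=1,US=1,PS=0
  L2 @0x45[26] → 0x4F004  P=0,RW=0,US=1,PS=0
  ✗ PAGE_NOT_PRESENT  [3 reads]
#3 VA=0x28340522F (r,kernel):
  L0 @0x2B[10] → 0x47007  P=1,RW=1,US=1,PS=0
  L1 @0x47[26] → 0x4B007  P=1,RW=1,US=1,PS=0
  L2 @0x4B[5] → 0x4D007  P=1,RW=1,US=1,PS=0
  ⇒ phys 0x4D22F  [3 reads]

Access #3 PA: 0x4D22F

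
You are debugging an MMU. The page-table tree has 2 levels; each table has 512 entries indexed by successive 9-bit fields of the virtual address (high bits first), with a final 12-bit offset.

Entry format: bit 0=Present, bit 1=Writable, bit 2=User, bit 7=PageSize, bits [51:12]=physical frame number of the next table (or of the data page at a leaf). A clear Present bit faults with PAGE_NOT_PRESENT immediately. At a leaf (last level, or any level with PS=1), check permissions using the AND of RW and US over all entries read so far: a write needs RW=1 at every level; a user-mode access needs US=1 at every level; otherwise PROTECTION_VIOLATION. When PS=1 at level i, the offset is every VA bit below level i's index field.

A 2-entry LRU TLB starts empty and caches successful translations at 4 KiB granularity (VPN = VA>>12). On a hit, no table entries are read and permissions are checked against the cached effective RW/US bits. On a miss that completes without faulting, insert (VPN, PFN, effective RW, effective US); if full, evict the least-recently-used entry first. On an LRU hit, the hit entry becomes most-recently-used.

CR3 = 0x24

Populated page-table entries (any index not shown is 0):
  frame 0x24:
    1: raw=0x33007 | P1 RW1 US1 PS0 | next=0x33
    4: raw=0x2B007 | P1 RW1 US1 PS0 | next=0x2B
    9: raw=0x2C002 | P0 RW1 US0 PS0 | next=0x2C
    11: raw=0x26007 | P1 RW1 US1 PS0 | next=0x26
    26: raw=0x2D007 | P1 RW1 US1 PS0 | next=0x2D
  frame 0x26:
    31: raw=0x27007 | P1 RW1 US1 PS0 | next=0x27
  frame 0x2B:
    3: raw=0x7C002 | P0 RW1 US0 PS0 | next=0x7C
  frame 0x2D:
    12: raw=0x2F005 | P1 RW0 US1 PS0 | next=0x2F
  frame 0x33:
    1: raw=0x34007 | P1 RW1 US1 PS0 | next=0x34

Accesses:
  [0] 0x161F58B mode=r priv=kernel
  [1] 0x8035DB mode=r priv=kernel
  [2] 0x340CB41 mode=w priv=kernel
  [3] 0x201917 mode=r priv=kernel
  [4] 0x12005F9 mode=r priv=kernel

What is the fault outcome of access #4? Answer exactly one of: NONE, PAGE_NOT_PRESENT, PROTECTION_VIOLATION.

Walk each access:
#0 VA=0x161F58B (r,kernel):
  L0 @0x24[11] → 0x26007  P=1,RW=1,US=1,PS=0
  L1 @0x26[31] → 0x27007  P=1,RW=1,US=1,PS=0
  ✓ 0x2758B  — 2 lookups
#1 VA=0x8035DB (r,kernel):
  L0 @0x24[4] → 0x2B007  P=1,RW=1,US=1,PS=0
  L1 @0x2B[3] → 0x7C002  P=0,RW=1,US=0,PS=0
  ⇒ fault: PAGE_NOT_PRESENT  — 2 lookups
#2 VA=0x340CB41 (w,kernel):
  L0 @0x24[26] → 0x2D007  P=1,RW=1,US=1,PS=0
  L1 @0x2D[12] → 0x2F005  P=1,RW=0,US=1,PS=0
  ⇒ fault: PROTECTION_VIOLATION  — 2 lookups
#3 VA=0x201917 (r,kernel):
  L0 @0x24[1] → 0x33007  P=1,RW=1,US=1,PS=0
  L1 @0x33[1] → 0x34007  P=1,RW=1,US=1,PS=0
  ✓ 0x34917  — 2 lookups
#4 VA=0x12005F9 (r,kernel):
  L0 @0x24[9] → 0x2C002  P=0,RW=1,US=0,PS=0
  ⇒ fault: PAGE_NOT_PRESENT  — 1 lookups

Access #4 fault: PAGE_NOT_PRESENT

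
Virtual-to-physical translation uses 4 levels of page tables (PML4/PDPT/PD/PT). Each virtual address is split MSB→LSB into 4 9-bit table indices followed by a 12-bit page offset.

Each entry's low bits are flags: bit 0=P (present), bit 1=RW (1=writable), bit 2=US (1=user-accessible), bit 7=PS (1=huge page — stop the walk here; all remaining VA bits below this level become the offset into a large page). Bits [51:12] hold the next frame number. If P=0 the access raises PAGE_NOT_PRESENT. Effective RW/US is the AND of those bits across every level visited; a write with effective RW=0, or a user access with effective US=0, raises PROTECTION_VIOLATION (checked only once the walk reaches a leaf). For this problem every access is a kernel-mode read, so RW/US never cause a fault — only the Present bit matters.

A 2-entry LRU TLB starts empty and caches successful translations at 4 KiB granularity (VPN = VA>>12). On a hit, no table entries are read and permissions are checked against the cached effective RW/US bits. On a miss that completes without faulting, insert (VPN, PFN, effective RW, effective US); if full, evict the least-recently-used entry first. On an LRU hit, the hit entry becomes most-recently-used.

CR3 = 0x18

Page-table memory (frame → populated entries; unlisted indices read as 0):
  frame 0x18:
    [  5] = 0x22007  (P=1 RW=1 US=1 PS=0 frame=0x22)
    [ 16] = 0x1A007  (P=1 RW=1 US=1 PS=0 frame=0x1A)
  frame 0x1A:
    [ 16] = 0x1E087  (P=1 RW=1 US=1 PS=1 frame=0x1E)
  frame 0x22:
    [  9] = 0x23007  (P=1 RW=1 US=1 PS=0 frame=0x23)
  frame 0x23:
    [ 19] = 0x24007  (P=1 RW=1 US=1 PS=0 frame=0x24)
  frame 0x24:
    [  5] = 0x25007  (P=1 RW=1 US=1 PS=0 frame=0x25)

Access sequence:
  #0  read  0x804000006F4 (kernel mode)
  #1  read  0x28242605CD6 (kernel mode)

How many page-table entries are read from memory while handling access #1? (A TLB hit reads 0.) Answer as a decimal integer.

Trace:
#0 VA=0x804000006F4 (r,kernel):
  lvl0: tbl 0x18, slot 16 ⇒ 0x1A007 (P1/RW1/US1/PS0)
  lvl1: tbl 0x1A, slot 16 ⇒ 0x1E087 (P1/RW1/US1/PS1)
  ✓ 0x1E6F4 (huge @L1)  — 2 lookups
#1 VA=0x28242605CD6 (r,kernel):
  lvl0: tbl 0x18, slot 5 ⇒ 0x22007 (P1/RW1/US1/PS0)
  lvl1: tbl 0x22, slot 9 ⇒ 0x23007 (P1/RW1/US1/PS0)
  lvl2: tbl 0x23, slot 19 ⇒ 0x24007 (P1/RW1/US1/PS0)
  lvl3: tbl 0x24, slot 5 ⇒ 0x25007 (P1/RW1/US1/PS0)
  ✓ 0x25CD6  — 4 lookups

Entries read for #1: 4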